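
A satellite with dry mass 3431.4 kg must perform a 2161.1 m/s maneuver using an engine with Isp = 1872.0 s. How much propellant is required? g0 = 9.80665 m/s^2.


ve = Isp * g0 = 1872.0 * 9.80665 = 18358.048800 m/s
mass ratio = exp(dv/ve) = exp(2161.1/18358.048800) = 1.12492850
m_prop = m_dry * (mr - 1) = 3431.4 * (1.12492850 - 1)
m_prop = 428.6797 kg

428.6797 kg


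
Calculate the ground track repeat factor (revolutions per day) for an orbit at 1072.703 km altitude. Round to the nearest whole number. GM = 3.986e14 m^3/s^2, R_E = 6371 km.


r = 7.443703e+06 m
T = 2*pi*sqrt(r^3/mu) = 6391.3820 s = 106.5230 min
revs/day = 1440 / 106.5230 = 13.5182
Rounded: 14 revolutions per day

14 revolutions per day


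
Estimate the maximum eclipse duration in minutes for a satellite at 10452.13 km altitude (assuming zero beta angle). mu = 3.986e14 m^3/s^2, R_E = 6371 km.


r = 16823.1300 km
T = 361.9263 min
Eclipse fraction = arcsin(R_E/r)/pi = arcsin(6371.0000/16823.1300)/pi
= arcsin(0.3787048)/pi = 0.1236304
Eclipse duration = 0.1236304 * 361.9263 = 44.7451 min

44.7451 minutes


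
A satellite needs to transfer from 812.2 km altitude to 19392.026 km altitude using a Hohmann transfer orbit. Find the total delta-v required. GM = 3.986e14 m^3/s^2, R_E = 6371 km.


r1 = 7183.2000 km = 7.1832e+06 m
r2 = 25763.0260 km = 2.5763026e+07 m
dv1 = sqrt(mu/r1)*(sqrt(2*r2/(r1+r2)) - 1) = 1866.6018 m/s
dv2 = sqrt(mu/r2)*(1 - sqrt(2*r1/(r1+r2))) = 1336.0040 m/s
total dv = |dv1| + |dv2| = 1866.6018 + 1336.0040 = 3202.6057 m/s = 3.2026 km/s

3.2026 km/s


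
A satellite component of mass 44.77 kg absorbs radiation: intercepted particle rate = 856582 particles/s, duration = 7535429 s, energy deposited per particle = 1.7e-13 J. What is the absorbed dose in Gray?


Total energy deposited = rate * time * E_per
  = 856582 * 7535429 * 1.7e-13 = 1.0973 J
Dose = E_total / mass = 1.0973 / 44.77
Dose = 0.02450974 Gy

0.0245 Gy


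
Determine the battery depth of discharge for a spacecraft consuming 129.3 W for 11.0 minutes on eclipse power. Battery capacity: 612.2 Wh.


E_used = P * t / 60 = 129.3 * 11.0 / 60 = 23.7050 Wh
DOD = E_used / E_total * 100 = 23.7050 / 612.2 * 100
DOD = 3.8721 %

3.8721 %


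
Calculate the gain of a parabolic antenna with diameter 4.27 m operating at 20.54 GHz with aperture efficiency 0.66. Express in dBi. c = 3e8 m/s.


lambda = c/f = 3e8 / 2.054e+10 = 0.01460565 m
G = eta*(pi*D/lambda)^2 = 0.66*(pi*4.27/0.01460565)^2
G = 556746.8904 (linear)
G = 10*log10(556746.8904) = 57.4566 dBi

57.4566 dBi


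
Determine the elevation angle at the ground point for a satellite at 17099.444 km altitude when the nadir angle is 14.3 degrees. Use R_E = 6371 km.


r = R_E + alt = 23470.4440 km
Law of sines in the satellite / Earth-center / ground-point triangle:
  sin(nadir)/R_E = sin(90 + el)/r  =>  cos(el) = (r/R_E)*sin(nadir)
cos(el) = (23470.4440 / 6371.0000) * sin(14.3 deg) = 0.909932
el = arccos(0.909932) = 24.5040 deg
(Earth-central angle = 90 - nadir - el = 51.1960 deg)

24.5040 degrees


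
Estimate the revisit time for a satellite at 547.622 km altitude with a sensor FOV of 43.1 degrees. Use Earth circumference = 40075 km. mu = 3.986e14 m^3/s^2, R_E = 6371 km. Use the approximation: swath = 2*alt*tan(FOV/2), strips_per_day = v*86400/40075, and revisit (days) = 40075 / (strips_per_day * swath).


swath = 2*547.622*tan(0.3761185) = 432.5325 km
v = sqrt(mu/r) = 7590.2983 m/s = 7.5903 km/s
strips/day = v*86400/40075 = 7.5903*86400/40075 = 16.3644
coverage/day = strips * swath = 16.3644 * 432.5325 = 7078.1189 km
revisit = 40075 / 7078.1189 = 5.6618 days

5.6618 days


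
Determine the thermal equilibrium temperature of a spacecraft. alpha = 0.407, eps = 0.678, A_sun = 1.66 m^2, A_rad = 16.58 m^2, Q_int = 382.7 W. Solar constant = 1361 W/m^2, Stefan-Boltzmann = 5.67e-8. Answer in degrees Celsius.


Numerator = alpha*S*A_sun + Q_int = 0.407*1361*1.66 + 382.7 = 1302.2188 W
Denominator = eps*sigma*A_rad = 0.678*5.67e-8*16.58 = 6.3737831e-07 W/K^4
T^4 = 2.0430862e+09 K^4
T = 212.6041 K = -60.5459 C

-60.5459 degrees Celsius


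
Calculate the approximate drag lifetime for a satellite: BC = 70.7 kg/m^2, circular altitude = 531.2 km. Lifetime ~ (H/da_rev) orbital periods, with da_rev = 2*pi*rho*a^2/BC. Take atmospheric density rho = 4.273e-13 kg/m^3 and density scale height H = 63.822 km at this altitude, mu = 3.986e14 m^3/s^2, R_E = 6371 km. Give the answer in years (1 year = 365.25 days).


a = R_E + alt = 6902.2000 km = 6.9022e+06 m
da_rev = 2*pi*rho*a^2/BC = 2*pi*4.273e-13*(6.9022e+06)^2/70.7 = 1.809124 m per revolution
N = H/da_rev = 63822.0000 m / 1.809124 m = 35277.8398 revolutions
P = 2*pi*sqrt(a^3/mu) = 5706.7984 s
lifetime = N*P = 35277.8398 * 5706.7984 = 2.0132352e+08 s = 2330.1333 days
years = 2330.1333 / 365.25 = 6.3796 years

6.3796 years


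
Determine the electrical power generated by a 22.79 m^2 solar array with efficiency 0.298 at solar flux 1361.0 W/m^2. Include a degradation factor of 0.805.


P = area * eta * S * degradation
P = 22.79 * 0.298 * 1361.0 * 0.805
P = 7440.7137 W

7440.7137 W


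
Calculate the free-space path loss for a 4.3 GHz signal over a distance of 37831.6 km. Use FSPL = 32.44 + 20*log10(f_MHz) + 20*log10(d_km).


f = 4.3 GHz = 4300.0000 MHz
d = 37831.6 km
FSPL = 32.44 + 20*log10(4300.0000) + 20*log10(37831.6)
FSPL = 32.44 + 72.6694 + 91.5571
FSPL = 196.6665 dB

196.6665 dB


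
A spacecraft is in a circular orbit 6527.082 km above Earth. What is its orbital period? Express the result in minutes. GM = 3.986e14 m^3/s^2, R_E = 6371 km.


r = 12898.0820 km = 1.2898082e+07 m
T = 2*pi*sqrt(r^3/mu) = 2*pi*sqrt(2.1457316e+21 / 3.986e14)
T = 14578.0328 s = 242.9672 min

242.9672 minutes


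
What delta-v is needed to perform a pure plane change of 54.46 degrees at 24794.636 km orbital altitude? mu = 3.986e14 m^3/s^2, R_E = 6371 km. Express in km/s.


r = 31165.6360 km = 3.1165636e+07 m
V = sqrt(mu/r) = 3576.2729 m/s
di = 54.46 deg = 0.9505063 rad
dV = 2*V*sin(di/2) = 2*3576.2729*sin(0.4752532)
dV = 3272.7443 m/s = 3.2727 km/s

3.2727 km/s


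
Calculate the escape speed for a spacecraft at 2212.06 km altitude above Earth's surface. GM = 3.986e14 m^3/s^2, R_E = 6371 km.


r = 6371.0 + 2212.06 = 8583.0600 km = 8.58306e+06 m
v_esc = sqrt(2*mu/r) = sqrt(2*3.986e14 / 8.58306e+06)
v_esc = 9637.4596 m/s = 9.6375 km/s

9.6375 km/s


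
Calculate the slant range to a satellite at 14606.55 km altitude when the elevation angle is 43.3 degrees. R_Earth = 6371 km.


h = 14606.55 km, el = 43.3 deg
d = -R_E*sin(el) + sqrt((R_E*sin(el))^2 + 2*R_E*h + h^2)
d = -6371.0000*sin(0.7557276) + sqrt((6371.0000*0.6858184)^2 + 2*6371.0000*14606.55 + 14606.55^2)
d = 16089.3700 km

16089.3700 km


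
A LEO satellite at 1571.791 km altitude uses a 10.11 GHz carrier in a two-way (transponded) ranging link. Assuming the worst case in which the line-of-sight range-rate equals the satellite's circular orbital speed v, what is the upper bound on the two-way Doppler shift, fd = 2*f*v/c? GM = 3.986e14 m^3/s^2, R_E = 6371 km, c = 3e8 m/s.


r = 7.942791e+06 m
v = sqrt(mu/r) = 7084.0575 m/s (worst-case radial velocity)
f = 10.11 GHz = 1.011e+10 Hz
fd = 2*f*v/c = 2*1.011e+10*7084.0575/3.0e+08
fd = 477465.4777 Hz

477465.4777 Hz


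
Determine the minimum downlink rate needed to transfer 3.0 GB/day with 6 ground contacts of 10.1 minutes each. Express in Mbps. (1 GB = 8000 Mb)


total contact time = 6 * 10.1 * 60 = 3636.0000 s
data = 3.0 GB = 24000.0000 Mb
rate = 24000.0000 / 3636.0000 = 6.6007 Mbps

6.6007 Mbps


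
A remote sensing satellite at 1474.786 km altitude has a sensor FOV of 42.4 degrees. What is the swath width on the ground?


FOV = 42.4 deg = 0.7400196 rad
swath = 2 * alt * tan(FOV/2) = 2 * 1474.786 * tan(0.3700098)
swath = 2 * 1474.786 * 0.3878744
swath = 1144.0636 km

1144.0636 km


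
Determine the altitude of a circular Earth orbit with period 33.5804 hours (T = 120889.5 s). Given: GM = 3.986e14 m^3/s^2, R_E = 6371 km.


T = 120889.5 s
r = (mu*T^2/(4*pi^2))^(1/3) = (3.986e14 * 120889.5^2 / (4*pi^2))^(1/3)
r = 5.2842689e+07 m = 52842.6887 km
alt = r - R_E = 52842.6887 - 6371 = 46471.6887 km

46471.6887 km


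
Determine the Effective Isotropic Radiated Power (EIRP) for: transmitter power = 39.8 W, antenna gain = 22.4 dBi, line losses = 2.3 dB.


Pt = 39.8 W = 15.9988 dBW
EIRP = Pt_dBW + Gt - losses = 15.9988 + 22.4 - 2.3 = 36.0988 dBW

36.0988 dBW


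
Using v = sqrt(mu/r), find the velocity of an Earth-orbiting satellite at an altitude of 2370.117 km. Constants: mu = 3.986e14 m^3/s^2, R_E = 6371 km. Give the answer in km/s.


r = R_E + alt = 6371.0 + 2370.117 = 8741.1170 km = 8.741117e+06 m
v = sqrt(mu/r) = sqrt(3.986e14 / 8.741117e+06) = 6752.8201 m/s = 6.7528 km/s

6.7528 km/s


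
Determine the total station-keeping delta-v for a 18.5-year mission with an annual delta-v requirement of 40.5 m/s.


dV = rate * years = 40.5 * 18.5
dV = 749.2500 m/s

749.2500 m/s


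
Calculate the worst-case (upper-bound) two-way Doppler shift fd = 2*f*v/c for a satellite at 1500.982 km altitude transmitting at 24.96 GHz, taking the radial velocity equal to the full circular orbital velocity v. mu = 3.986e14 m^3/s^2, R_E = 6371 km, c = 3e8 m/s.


r = 7.871982e+06 m
v = sqrt(mu/r) = 7115.8470 m/s (worst-case radial velocity)
f = 24.96 GHz = 2.496e+10 Hz
fd = 2*f*v/c = 2*2.496e+10*7115.8470/3.0e+08
fd = 1.1840769e+06 Hz

1.1841e+06 Hz


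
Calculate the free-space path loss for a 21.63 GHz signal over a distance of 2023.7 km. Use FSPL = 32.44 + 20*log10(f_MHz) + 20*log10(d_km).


f = 21.63 GHz = 21630.0000 MHz
d = 2023.7 km
FSPL = 32.44 + 20*log10(21630.0000) + 20*log10(2023.7)
FSPL = 32.44 + 86.7011 + 66.1229
FSPL = 185.2641 dB

185.2641 dB


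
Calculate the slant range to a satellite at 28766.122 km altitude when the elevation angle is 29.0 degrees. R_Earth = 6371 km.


h = 28766.122 km, el = 29.0 deg
d = -R_E*sin(el) + sqrt((R_E*sin(el))^2 + 2*R_E*h + h^2)
d = -6371.0000*sin(0.5061455) + sqrt((6371.0000*0.4848096)^2 + 2*6371.0000*28766.122 + 28766.122^2)
d = 31603.7541 km

31603.7541 km


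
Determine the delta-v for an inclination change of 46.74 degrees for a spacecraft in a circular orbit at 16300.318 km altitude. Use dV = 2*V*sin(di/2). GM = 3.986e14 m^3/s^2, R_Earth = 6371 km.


r = 22671.3180 km = 2.2671318e+07 m
V = sqrt(mu/r) = 4193.0521 m/s
di = 46.74 deg = 0.8157669 rad
dV = 2*V*sin(di/2) = 2*4193.0521*sin(0.4078834)
dV = 3326.4934 m/s = 3.3265 km/s

3.3265 km/s


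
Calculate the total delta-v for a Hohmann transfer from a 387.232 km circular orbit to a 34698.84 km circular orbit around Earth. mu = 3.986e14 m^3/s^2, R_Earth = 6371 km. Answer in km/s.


r1 = 6758.2320 km = 6.758232e+06 m
r2 = 41069.8400 km = 4.106984e+07 m
dv1 = sqrt(mu/r1)*(sqrt(2*r2/(r1+r2)) - 1) = 2384.5445 m/s
dv2 = sqrt(mu/r2)*(1 - sqrt(2*r1/(r1+r2))) = 1459.2113 m/s
total dv = |dv1| + |dv2| = 2384.5445 + 1459.2113 = 3843.7559 m/s = 3.8438 km/s

3.8438 km/s


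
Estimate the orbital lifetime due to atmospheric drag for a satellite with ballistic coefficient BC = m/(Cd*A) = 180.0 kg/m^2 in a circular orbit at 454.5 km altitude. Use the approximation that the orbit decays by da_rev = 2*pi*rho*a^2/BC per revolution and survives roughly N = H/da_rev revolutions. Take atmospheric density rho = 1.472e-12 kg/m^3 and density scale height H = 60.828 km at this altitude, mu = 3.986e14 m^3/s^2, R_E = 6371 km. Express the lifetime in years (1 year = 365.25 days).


a = R_E + alt = 6825.5000 km = 6.8255e+06 m
da_rev = 2*pi*rho*a^2/BC = 2*pi*1.472e-12*(6.8255e+06)^2/180.0 = 2.393779 m per revolution
N = H/da_rev = 60828.0000 m / 2.393779 m = 25410.8634 revolutions
P = 2*pi*sqrt(a^3/mu) = 5611.9388 s
lifetime = N*P = 25410.8634 * 5611.9388 = 1.4260421e+08 s = 1650.5117 days
years = 1650.5117 / 365.25 = 4.5189 years

4.5189 years


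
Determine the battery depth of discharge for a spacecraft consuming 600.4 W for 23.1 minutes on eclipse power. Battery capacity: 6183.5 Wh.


E_used = P * t / 60 = 600.4 * 23.1 / 60 = 231.1540 Wh
DOD = E_used / E_total * 100 = 231.1540 / 6183.5 * 100
DOD = 3.7382 %

3.7382 %


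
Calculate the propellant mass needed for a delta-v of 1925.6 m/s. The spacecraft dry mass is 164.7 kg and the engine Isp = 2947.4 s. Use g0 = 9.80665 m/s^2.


ve = Isp * g0 = 2947.4 * 9.80665 = 28904.120210 m/s
mass ratio = exp(dv/ve) = exp(1925.6/28904.120210) = 1.06888950
m_prop = m_dry * (mr - 1) = 164.7 * (1.06888950 - 1)
m_prop = 11.3461 kg

11.3461 kg


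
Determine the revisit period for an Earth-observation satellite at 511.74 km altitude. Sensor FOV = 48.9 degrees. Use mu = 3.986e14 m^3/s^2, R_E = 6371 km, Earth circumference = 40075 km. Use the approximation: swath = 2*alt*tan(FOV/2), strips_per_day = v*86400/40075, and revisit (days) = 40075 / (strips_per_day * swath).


swath = 2*511.74*tan(0.426733) = 465.3485 km
v = sqrt(mu/r) = 7610.0580 m/s = 7.6101 km/s
strips/day = v*86400/40075 = 7.6101*86400/40075 = 16.4070
coverage/day = strips * swath = 16.4070 * 465.3485 = 7634.9550 km
revisit = 40075 / 7634.9550 = 5.2489 days

5.2489 days


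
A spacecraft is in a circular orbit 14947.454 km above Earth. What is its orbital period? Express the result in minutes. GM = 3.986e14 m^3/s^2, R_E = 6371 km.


r = 21318.4540 km = 2.1318454e+07 m
T = 2*pi*sqrt(r^3/mu) = 2*pi*sqrt(9.688736e+21 / 3.986e14)
T = 30977.3870 s = 516.2898 min

516.2898 minutes


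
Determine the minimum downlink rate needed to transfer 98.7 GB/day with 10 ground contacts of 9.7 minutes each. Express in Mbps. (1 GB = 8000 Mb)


total contact time = 10 * 9.7 * 60 = 5820.0000 s
data = 98.7 GB = 789600.0000 Mb
rate = 789600.0000 / 5820.0000 = 135.6701 Mbps

135.6701 Mbps


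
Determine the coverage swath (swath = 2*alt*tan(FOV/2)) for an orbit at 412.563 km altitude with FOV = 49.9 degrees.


FOV = 49.9 deg = 0.8709193 rad
swath = 2 * alt * tan(FOV/2) = 2 * 412.563 * tan(0.4354596)
swath = 2 * 412.563 * 0.4652457
swath = 383.8863 km

383.8863 km


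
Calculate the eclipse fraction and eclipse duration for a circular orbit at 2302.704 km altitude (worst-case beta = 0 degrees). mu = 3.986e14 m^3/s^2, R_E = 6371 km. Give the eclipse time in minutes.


r = 8673.7040 km
T = 133.9883 min
Eclipse fraction = arcsin(R_E/r)/pi = arcsin(6371.0000/8673.7040)/pi
= arcsin(0.734519)/pi = 0.2625921
Eclipse duration = 0.2625921 * 133.9883 = 35.1843 min

35.1843 minutes


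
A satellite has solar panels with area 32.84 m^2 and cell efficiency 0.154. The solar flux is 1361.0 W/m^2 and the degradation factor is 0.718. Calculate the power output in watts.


P = area * eta * S * degradation
P = 32.84 * 0.154 * 1361.0 * 0.718
P = 4942.0421 W

4942.0421 W


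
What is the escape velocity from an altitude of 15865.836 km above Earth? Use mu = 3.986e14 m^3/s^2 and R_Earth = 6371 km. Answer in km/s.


r = 6371.0 + 15865.836 = 22236.8360 km = 2.2236836e+07 m
v_esc = sqrt(2*mu/r) = sqrt(2*3.986e14 / 2.2236836e+07)
v_esc = 5987.5224 m/s = 5.9875 km/s

5.9875 km/s


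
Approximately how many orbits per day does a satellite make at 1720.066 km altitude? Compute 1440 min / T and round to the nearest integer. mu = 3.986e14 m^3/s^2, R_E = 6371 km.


r = 8.091066e+06 m
T = 2*pi*sqrt(r^3/mu) = 7243.0225 s = 120.7170 min
revs/day = 1440 / 120.7170 = 11.9287
Rounded: 12 revolutions per day

12 revolutions per day


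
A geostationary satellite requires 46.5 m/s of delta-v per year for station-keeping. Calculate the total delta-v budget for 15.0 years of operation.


dV = rate * years = 46.5 * 15.0
dV = 697.5000 m/s

697.5000 m/s


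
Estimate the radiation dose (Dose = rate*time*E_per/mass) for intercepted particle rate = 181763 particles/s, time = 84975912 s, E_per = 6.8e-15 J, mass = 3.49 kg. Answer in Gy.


Total energy deposited = rate * time * E_per
  = 181763 * 84975912 * 6.8e-15 = 0.1050292 J
Dose = E_total / mass = 0.1050292 / 3.49
Dose = 0.03009434 Gy

0.0301 Gy


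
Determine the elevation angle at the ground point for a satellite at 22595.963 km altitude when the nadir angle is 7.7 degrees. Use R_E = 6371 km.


r = R_E + alt = 28966.9630 km
Law of sines in the satellite / Earth-center / ground-point triangle:
  sin(nadir)/R_E = sin(90 + el)/r  =>  cos(el) = (r/R_E)*sin(nadir)
cos(el) = (28966.9630 / 6371.0000) * sin(7.7 deg) = 0.6091937
el = arccos(0.6091937) = 52.4688 deg
(Earth-central angle = 90 - nadir - el = 29.8312 deg)

52.4688 degrees


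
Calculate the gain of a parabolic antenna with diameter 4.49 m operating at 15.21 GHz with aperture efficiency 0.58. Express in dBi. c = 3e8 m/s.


lambda = c/f = 3e8 / 1.521e+10 = 0.01972387 m
G = eta*(pi*D/lambda)^2 = 0.58*(pi*4.49/0.01972387)^2
G = 296644.5266 (linear)
G = 10*log10(296644.5266) = 54.7224 dBi

54.7224 dBi


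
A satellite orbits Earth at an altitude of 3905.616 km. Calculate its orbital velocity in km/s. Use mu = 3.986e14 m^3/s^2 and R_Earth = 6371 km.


r = R_E + alt = 6371.0 + 3905.616 = 10276.6160 km = 1.0276616e+07 m
v = sqrt(mu/r) = sqrt(3.986e14 / 1.0276616e+07) = 6227.9280 m/s = 6.2279 km/s

6.2279 km/s


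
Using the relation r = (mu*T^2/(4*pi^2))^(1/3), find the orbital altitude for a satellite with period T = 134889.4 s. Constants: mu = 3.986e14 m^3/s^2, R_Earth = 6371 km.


T = 134889.4 s
r = (mu*T^2/(4*pi^2))^(1/3) = (3.986e14 * 134889.4^2 / (4*pi^2))^(1/3)
r = 5.684746e+07 m = 56847.4604 km
alt = r - R_E = 56847.4604 - 6371 = 50476.4604 km

50476.4604 km


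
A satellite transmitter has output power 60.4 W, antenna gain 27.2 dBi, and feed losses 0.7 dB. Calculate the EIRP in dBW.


Pt = 60.4 W = 17.8104 dBW
EIRP = Pt_dBW + Gt - losses = 17.8104 + 27.2 - 0.7 = 44.3104 dBW

44.3104 dBW


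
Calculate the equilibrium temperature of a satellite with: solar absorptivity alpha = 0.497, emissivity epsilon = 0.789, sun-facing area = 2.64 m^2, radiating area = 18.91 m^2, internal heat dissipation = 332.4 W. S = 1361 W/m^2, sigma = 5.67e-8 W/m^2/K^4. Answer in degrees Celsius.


Numerator = alpha*S*A_sun + Q_int = 0.497*1361*2.64 + 332.4 = 2118.1409 W
Denominator = eps*sigma*A_rad = 0.789*5.67e-8*18.91 = 8.4596343e-07 W/K^4
T^4 = 2.5038208e+09 K^4
T = 223.6922 K = -49.4578 C

-49.4578 degrees Celsius


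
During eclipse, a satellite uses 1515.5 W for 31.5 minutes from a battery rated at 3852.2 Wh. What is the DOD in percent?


E_used = P * t / 60 = 1515.5 * 31.5 / 60 = 795.6375 Wh
DOD = E_used / E_total * 100 = 795.6375 / 3852.2 * 100
DOD = 20.6541 %

20.6541 %


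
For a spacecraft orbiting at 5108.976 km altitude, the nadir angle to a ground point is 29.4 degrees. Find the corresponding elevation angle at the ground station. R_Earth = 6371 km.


r = R_E + alt = 11479.9760 km
Law of sines in the satellite / Earth-center / ground-point triangle:
  sin(nadir)/R_E = sin(90 + el)/r  =>  cos(el) = (r/R_E)*sin(nadir)
cos(el) = (11479.9760 / 6371.0000) * sin(29.4 deg) = 0.884565
el = arccos(0.884565) = 27.8020 deg
(Earth-central angle = 90 - nadir - el = 32.7980 deg)

27.8020 degrees


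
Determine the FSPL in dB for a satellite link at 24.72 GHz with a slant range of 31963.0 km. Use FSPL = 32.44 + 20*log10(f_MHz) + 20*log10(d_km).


f = 24.72 GHz = 24720.0000 MHz
d = 31963.0 km
FSPL = 32.44 + 20*log10(24720.0000) + 20*log10(31963.0)
FSPL = 32.44 + 87.8610 + 90.0930
FSPL = 210.3939 dB

210.3939 dB


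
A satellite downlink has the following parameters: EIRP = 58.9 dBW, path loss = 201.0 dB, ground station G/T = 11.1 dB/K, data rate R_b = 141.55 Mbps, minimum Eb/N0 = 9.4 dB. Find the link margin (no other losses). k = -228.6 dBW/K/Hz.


C/N0 = EIRP - FSPL + G/T - k = 58.9 - 201.0 + 11.1 - (-228.6)
C/N0 = 97.6000 dB-Hz
R_b = 141.55 Mbps = 1.4155e+08 bps -> 10*log10(R_b) = 81.5091 dB-Hz
Eb/N0 = C/N0 - 10*log10(R_b) = 97.6000 - 81.5091 = 16.0909 dB
Margin = Eb/N0 - Eb/N0_req = 16.0909 - 9.4 = 6.6909 dB (link closes)

6.6909 dB


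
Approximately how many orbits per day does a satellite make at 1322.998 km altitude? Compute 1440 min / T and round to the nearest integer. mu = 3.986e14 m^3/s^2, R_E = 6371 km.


r = 7.693998e+06 m
T = 2*pi*sqrt(r^3/mu) = 6716.4429 s = 111.9407 min
revs/day = 1440 / 111.9407 = 12.8640
Rounded: 13 revolutions per day

13 revolutions per day


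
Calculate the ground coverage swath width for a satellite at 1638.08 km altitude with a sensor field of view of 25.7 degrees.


FOV = 25.7 deg = 0.4485496 rad
swath = 2 * alt * tan(FOV/2) = 2 * 1638.08 * tan(0.2242748)
swath = 2 * 1638.08 * 0.2281123
swath = 747.3324 km

747.3324 km


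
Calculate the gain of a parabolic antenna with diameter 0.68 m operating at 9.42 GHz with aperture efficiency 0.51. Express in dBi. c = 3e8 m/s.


lambda = c/f = 3e8 / 9.42e+09 = 0.03184713 m
G = eta*(pi*D/lambda)^2 = 0.51*(pi*0.68/0.03184713)^2
G = 2294.8116 (linear)
G = 10*log10(2294.8116) = 33.6075 dBi

33.6075 dBi


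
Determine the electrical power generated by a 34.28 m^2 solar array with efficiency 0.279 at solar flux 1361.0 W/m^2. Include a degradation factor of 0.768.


P = area * eta * S * degradation
P = 34.28 * 0.279 * 1361.0 * 0.768
P = 9996.8773 W

9996.8773 W


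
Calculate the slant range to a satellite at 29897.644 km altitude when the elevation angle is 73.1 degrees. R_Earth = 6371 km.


h = 29897.644 km, el = 73.1 deg
d = -R_E*sin(el) + sqrt((R_E*sin(el))^2 + 2*R_E*h + h^2)
d = -6371.0000*sin(1.2758) + sqrt((6371.0000*0.9568136)^2 + 2*6371.0000*29897.644 + 29897.644^2)
d = 30125.4658 km

30125.4658 km


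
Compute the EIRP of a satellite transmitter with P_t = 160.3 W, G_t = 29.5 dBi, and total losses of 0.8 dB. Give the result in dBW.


Pt = 160.3 W = 22.0493 dBW
EIRP = Pt_dBW + Gt - losses = 22.0493 + 29.5 - 0.8 = 50.7493 dBW

50.7493 dBW


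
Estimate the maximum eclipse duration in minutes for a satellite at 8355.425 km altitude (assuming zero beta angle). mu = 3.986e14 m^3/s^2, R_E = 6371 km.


r = 14726.4250 km
T = 296.4190 min
Eclipse fraction = arcsin(R_E/r)/pi = arcsin(6371.0000/14726.4250)/pi
= arcsin(0.4326237)/pi = 0.1424121
Eclipse duration = 0.1424121 * 296.4190 = 42.2136 min

42.2136 minutes


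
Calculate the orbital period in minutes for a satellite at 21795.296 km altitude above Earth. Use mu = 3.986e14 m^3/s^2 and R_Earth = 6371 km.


r = 28166.2960 km = 2.8166296e+07 m
T = 2*pi*sqrt(r^3/mu) = 2*pi*sqrt(2.2345456e+22 / 3.986e14)
T = 47044.1721 s = 784.0695 min

784.0695 minutes


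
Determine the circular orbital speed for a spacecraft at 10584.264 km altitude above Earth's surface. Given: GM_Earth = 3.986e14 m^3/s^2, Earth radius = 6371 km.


r = R_E + alt = 6371.0 + 10584.264 = 16955.2640 km = 1.6955264e+07 m
v = sqrt(mu/r) = sqrt(3.986e14 / 1.6955264e+07) = 4848.6001 m/s = 4.8486 km/s

4.8486 km/s


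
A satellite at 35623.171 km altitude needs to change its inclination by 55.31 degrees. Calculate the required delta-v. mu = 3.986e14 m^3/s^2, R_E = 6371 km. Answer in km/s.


r = 41994.1710 km = 4.1994171e+07 m
V = sqrt(mu/r) = 3080.8754 m/s
di = 55.31 deg = 0.9653416 rad
dV = 2*V*sin(di/2) = 2*3080.8754*sin(0.4826708)
dV = 2859.9552 m/s = 2.8600 km/s

2.8600 km/s


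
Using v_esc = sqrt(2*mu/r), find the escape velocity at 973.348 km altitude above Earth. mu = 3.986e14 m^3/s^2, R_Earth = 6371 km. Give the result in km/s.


r = 6371.0 + 973.348 = 7344.3480 km = 7.344348e+06 m
v_esc = sqrt(2*mu/r) = sqrt(2*3.986e14 / 7.344348e+06)
v_esc = 10418.5438 m/s = 10.4185 km/s

10.4185 km/s


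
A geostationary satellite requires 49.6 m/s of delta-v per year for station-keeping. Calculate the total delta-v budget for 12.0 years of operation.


dV = rate * years = 49.6 * 12.0
dV = 595.2000 m/s

595.2000 m/s


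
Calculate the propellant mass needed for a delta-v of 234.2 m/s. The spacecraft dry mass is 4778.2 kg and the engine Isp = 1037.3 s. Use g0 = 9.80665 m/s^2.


ve = Isp * g0 = 1037.3 * 9.80665 = 10172.438045 m/s
mass ratio = exp(dv/ve) = exp(234.2/10172.438045) = 1.02329007
m_prop = m_dry * (mr - 1) = 4778.2 * (1.02329007 - 1)
m_prop = 111.2846 kg

111.2846 kg


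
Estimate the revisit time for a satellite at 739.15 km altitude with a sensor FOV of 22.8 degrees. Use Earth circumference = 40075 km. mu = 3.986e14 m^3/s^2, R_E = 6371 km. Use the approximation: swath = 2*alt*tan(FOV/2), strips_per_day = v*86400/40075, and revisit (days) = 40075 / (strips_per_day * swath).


swath = 2*739.15*tan(0.1989675) = 298.0776 km
v = sqrt(mu/r) = 7487.3695 m/s = 7.4874 km/s
strips/day = v*86400/40075 = 7.4874*86400/40075 = 16.1425
coverage/day = strips * swath = 16.1425 * 298.0776 = 4811.7025 km
revisit = 40075 / 4811.7025 = 8.3287 days

8.3287 days


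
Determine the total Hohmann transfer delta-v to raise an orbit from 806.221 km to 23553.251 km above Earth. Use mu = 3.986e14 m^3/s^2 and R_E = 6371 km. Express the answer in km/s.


r1 = 7177.2210 km = 7.177221e+06 m
r2 = 29924.2510 km = 2.9924251e+07 m
dv1 = sqrt(mu/r1)*(sqrt(2*r2/(r1+r2)) - 1) = 2012.7178 m/s
dv2 = sqrt(mu/r2)*(1 - sqrt(2*r1/(r1+r2))) = 1379.5484 m/s
total dv = |dv1| + |dv2| = 2012.7178 + 1379.5484 = 3392.2662 m/s = 3.3923 km/s

3.3923 km/s


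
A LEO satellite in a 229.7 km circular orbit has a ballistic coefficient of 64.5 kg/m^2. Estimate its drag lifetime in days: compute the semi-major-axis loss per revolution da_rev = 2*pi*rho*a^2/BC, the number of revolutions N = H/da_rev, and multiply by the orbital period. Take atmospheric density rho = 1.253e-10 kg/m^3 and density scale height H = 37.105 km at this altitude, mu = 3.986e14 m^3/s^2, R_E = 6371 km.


a = R_E + alt = 6600.7000 km = 6.6007e+06 m
da_rev = 2*pi*rho*a^2/BC = 2*pi*1.253e-10*(6.6007e+06)^2/64.5 = 531.803528 m per revolution
N = H/da_rev = 37105.0000 m / 531.803528 m = 69.7720 revolutions
P = 2*pi*sqrt(a^3/mu) = 5336.9878 s
lifetime = N*P = 69.7720 * 5336.9878 = 372372.3581 s = 4.3099 days

4.3099 days


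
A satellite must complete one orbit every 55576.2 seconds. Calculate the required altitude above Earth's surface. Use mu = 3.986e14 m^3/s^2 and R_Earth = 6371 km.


T = 55576.2 s
r = (mu*T^2/(4*pi^2))^(1/3) = (3.986e14 * 55576.2^2 / (4*pi^2))^(1/3)
r = 3.1476402e+07 m = 31476.4021 km
alt = r - R_E = 31476.4021 - 6371 = 25105.4021 km

25105.4021 km


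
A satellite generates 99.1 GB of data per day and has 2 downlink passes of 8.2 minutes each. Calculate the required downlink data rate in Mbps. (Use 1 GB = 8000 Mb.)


total contact time = 2 * 8.2 * 60 = 984.0000 s
data = 99.1 GB = 792800.0000 Mb
rate = 792800.0000 / 984.0000 = 805.6911 Mbps

805.6911 Mbps


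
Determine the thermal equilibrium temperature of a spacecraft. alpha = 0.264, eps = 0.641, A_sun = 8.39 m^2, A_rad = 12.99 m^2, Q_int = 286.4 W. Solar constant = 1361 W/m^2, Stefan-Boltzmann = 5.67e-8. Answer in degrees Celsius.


Numerator = alpha*S*A_sun + Q_int = 0.264*1361*8.39 + 286.4 = 3300.9606 W
Denominator = eps*sigma*A_rad = 0.641*5.67e-8*12.99 = 4.7211765e-07 W/K^4
T^4 = 6.9918177e+09 K^4
T = 289.1662 K = 16.0162 C

16.0162 degrees Celsius


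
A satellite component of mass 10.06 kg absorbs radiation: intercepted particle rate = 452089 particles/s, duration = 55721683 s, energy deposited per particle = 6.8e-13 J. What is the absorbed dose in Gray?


Total energy deposited = rate * time * E_per
  = 452089 * 55721683 * 6.8e-13 = 17.1300 J
Dose = E_total / mass = 17.1300 / 10.06
Dose = 1.7028 Gy

1.7028 Gy


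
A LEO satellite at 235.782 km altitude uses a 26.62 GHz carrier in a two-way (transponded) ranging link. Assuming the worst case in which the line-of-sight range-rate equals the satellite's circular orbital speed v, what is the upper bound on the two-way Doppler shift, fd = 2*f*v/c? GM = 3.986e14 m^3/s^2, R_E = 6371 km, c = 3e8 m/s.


r = 6.606782e+06 m
v = sqrt(mu/r) = 7767.3640 m/s (worst-case radial velocity)
f = 26.62 GHz = 2.662e+10 Hz
fd = 2*f*v/c = 2*2.662e+10*7767.3640/3.0e+08
fd = 1.3784482e+06 Hz

1.3784e+06 Hz


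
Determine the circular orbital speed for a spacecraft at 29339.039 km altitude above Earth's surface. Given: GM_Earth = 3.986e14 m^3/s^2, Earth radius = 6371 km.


r = R_E + alt = 6371.0 + 29339.039 = 35710.0390 km = 3.5710039e+07 m
v = sqrt(mu/r) = sqrt(3.986e14 / 3.5710039e+07) = 3340.9770 m/s = 3.3410 km/s

3.3410 km/s


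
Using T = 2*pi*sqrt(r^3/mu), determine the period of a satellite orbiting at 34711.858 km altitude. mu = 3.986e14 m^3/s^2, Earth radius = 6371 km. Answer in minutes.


r = 41082.8580 km = 4.1082858e+07 m
T = 2*pi*sqrt(r^3/mu) = 2*pi*sqrt(6.9339698e+22 / 3.986e14)
T = 82870.9264 s = 1381.1821 min

1381.1821 minutes


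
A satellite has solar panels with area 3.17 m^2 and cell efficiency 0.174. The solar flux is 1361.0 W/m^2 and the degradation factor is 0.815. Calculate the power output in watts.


P = area * eta * S * degradation
P = 3.17 * 0.174 * 1361.0 * 0.815
P = 611.8208 W

611.8208 W


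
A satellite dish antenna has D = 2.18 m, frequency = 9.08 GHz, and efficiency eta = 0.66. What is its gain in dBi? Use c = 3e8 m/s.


lambda = c/f = 3e8 / 9.08e+09 = 0.03303965 m
G = eta*(pi*D/lambda)^2 = 0.66*(pi*2.18/0.03303965)^2
G = 28358.6698 (linear)
G = 10*log10(28358.6698) = 44.5269 dBi

44.5269 dBi


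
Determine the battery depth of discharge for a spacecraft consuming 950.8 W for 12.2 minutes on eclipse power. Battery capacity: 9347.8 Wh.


E_used = P * t / 60 = 950.8 * 12.2 / 60 = 193.3293 Wh
DOD = E_used / E_total * 100 = 193.3293 / 9347.8 * 100
DOD = 2.0682 %

2.0682 %


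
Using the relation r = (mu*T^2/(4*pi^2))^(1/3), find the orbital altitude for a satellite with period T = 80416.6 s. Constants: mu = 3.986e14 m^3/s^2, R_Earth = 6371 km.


T = 80416.6 s
r = (mu*T^2/(4*pi^2))^(1/3) = (3.986e14 * 80416.6^2 / (4*pi^2))^(1/3)
r = 4.0267654e+07 m = 40267.6536 km
alt = r - R_E = 40267.6536 - 6371 = 33896.6536 km

33896.6536 km


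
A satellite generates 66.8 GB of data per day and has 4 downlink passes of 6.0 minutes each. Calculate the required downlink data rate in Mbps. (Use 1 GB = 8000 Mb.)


total contact time = 4 * 6.0 * 60 = 1440.0000 s
data = 66.8 GB = 534400.0000 Mb
rate = 534400.0000 / 1440.0000 = 371.1111 Mbps

371.1111 Mbps


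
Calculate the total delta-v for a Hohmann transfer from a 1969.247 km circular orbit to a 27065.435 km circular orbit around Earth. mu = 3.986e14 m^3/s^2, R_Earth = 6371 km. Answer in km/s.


r1 = 8340.2470 km = 8.340247e+06 m
r2 = 33436.4350 km = 3.3436435e+07 m
dv1 = sqrt(mu/r1)*(sqrt(2*r2/(r1+r2)) - 1) = 1833.3573 m/s
dv2 = sqrt(mu/r2)*(1 - sqrt(2*r1/(r1+r2))) = 1270.9930 m/s
total dv = |dv1| + |dv2| = 1833.3573 + 1270.9930 = 3104.3502 m/s = 3.1044 km/s

3.1044 km/s


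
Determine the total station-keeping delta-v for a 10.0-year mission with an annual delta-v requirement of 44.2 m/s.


dV = rate * years = 44.2 * 10.0
dV = 442.0000 m/s

442.0000 m/s


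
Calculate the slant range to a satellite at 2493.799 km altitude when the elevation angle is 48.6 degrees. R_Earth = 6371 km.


h = 2493.799 km, el = 48.6 deg
d = -R_E*sin(el) + sqrt((R_E*sin(el))^2 + 2*R_E*h + h^2)
d = -6371.0000*sin(0.84823) + sqrt((6371.0000*0.7501111)^2 + 2*6371.0000*2493.799 + 2493.799^2)
d = 3020.6229 km

3020.6229 km


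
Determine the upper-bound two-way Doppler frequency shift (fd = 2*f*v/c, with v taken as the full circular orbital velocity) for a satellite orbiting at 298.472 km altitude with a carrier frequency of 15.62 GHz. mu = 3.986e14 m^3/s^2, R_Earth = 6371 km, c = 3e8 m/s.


r = 6.669472e+06 m
v = sqrt(mu/r) = 7730.7730 m/s (worst-case radial velocity)
f = 15.62 GHz = 1.562e+10 Hz
fd = 2*f*v/c = 2*1.562e+10*7730.7730/3.0e+08
fd = 805031.1602 Hz

805031.1602 Hz


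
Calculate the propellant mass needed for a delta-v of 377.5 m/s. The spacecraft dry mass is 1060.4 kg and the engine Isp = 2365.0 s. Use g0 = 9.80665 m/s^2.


ve = Isp * g0 = 2365.0 * 9.80665 = 23192.727250 m/s
mass ratio = exp(dv/ve) = exp(377.5/23192.727250) = 1.01640984
m_prop = m_dry * (mr - 1) = 1060.4 * (1.01640984 - 1)
m_prop = 17.4010 kg

17.4010 kg


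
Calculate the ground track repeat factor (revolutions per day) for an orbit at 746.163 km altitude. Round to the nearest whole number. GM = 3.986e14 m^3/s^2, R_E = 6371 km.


r = 7.117163e+06 m
T = 2*pi*sqrt(r^3/mu) = 5975.4634 s = 99.5911 min
revs/day = 1440 / 99.5911 = 14.4591
Rounded: 14 revolutions per day

14 revolutions per day


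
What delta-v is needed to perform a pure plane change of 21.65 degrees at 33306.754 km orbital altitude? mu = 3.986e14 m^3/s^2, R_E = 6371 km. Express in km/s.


r = 39677.7540 km = 3.9677754e+07 m
V = sqrt(mu/r) = 3169.5318 m/s
di = 21.65 deg = 0.3778638 rad
dV = 2*V*sin(di/2) = 2*3169.5318*sin(0.1889319)
dV = 1190.5389 m/s = 1.1905 km/s

1.1905 km/s


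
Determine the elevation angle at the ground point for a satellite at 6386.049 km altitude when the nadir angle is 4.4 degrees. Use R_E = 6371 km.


r = R_E + alt = 12757.0490 km
Law of sines in the satellite / Earth-center / ground-point triangle:
  sin(nadir)/R_E = sin(90 + el)/r  =>  cos(el) = (r/R_E)*sin(nadir)
cos(el) = (12757.0490 / 6371.0000) * sin(4.4 deg) = 0.1536193
el = arccos(0.1536193) = 81.1633 deg
(Earth-central angle = 90 - nadir - el = 4.4367 deg)

81.1633 degrees


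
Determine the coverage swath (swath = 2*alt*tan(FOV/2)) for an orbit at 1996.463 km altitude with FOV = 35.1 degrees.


FOV = 35.1 deg = 0.6126106 rad
swath = 2 * alt * tan(FOV/2) = 2 * 1996.463 * tan(0.3063053)
swath = 2 * 1996.463 * 0.3162585
swath = 1262.7967 km

1262.7967 km


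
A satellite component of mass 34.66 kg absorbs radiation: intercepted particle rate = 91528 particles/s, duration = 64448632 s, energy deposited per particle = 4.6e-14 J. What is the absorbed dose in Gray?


Total energy deposited = rate * time * E_per
  = 91528 * 64448632 * 4.6e-14 = 0.2713473 J
Dose = E_total / mass = 0.2713473 / 34.66
Dose = 0.007828832 Gy

0.0078 Gy


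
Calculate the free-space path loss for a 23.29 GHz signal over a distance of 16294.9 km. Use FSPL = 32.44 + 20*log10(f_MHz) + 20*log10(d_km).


f = 23.29 GHz = 23290.0000 MHz
d = 16294.9 km
FSPL = 32.44 + 20*log10(23290.0000) + 20*log10(16294.9)
FSPL = 32.44 + 87.3434 + 84.2410
FSPL = 204.0244 dB

204.0244 dB


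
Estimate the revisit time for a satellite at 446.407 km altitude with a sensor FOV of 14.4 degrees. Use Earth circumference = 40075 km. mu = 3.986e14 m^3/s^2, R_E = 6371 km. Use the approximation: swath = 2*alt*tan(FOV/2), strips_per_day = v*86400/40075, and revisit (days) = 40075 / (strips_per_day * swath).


swath = 2*446.407*tan(0.1256637) = 112.7886 km
v = sqrt(mu/r) = 7646.4356 m/s = 7.6464 km/s
strips/day = v*86400/40075 = 7.6464*86400/40075 = 16.4854
coverage/day = strips * swath = 16.4854 * 112.7886 = 1859.3648 km
revisit = 40075 / 1859.3648 = 21.5531 days

21.5531 days


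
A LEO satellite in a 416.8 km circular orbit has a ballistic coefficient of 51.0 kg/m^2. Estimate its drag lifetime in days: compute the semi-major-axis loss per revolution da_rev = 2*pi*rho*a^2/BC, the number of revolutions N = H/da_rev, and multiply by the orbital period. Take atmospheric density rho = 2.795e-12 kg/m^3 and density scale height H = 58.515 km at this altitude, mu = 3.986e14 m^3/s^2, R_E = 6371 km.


a = R_E + alt = 6787.8000 km = 6.7878e+06 m
da_rev = 2*pi*rho*a^2/BC = 2*pi*2.795e-12*(6.7878e+06)^2/51.0 = 15.865347 m per revolution
N = H/da_rev = 58515.0000 m / 15.865347 m = 3688.2269 revolutions
P = 2*pi*sqrt(a^3/mu) = 5565.5076 s
lifetime = N*P = 3688.2269 * 5565.5076 = 2.0526855e+07 s = 237.5793 days

237.5793 days


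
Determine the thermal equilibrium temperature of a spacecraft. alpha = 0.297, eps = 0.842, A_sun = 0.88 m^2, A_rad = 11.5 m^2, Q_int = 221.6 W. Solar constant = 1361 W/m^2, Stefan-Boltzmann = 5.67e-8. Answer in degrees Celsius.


Numerator = alpha*S*A_sun + Q_int = 0.297*1361*0.88 + 221.6 = 577.3110 W
Denominator = eps*sigma*A_rad = 0.842*5.67e-8*11.5 = 5.490261e-07 W/K^4
T^4 = 1.0515182e+09 K^4
T = 180.0753 K = -93.0747 C

-93.0747 degrees Celsius


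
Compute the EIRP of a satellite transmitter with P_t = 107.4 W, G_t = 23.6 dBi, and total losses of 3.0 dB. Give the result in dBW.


Pt = 107.4 W = 20.3100 dBW
EIRP = Pt_dBW + Gt - losses = 20.3100 + 23.6 - 3.0 = 40.9100 dBW

40.9100 dBW


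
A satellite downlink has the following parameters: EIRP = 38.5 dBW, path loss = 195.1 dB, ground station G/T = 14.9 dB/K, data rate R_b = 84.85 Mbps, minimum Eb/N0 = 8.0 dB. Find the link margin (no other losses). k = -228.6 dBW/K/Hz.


C/N0 = EIRP - FSPL + G/T - k = 38.5 - 195.1 + 14.9 - (-228.6)
C/N0 = 86.9000 dB-Hz
R_b = 84.85 Mbps = 8.485e+07 bps -> 10*log10(R_b) = 79.2865 dB-Hz
Eb/N0 = C/N0 - 10*log10(R_b) = 86.9000 - 79.2865 = 7.6135 dB
Margin = Eb/N0 - Eb/N0_req = 7.6135 - 8.0 = -0.3865185 dB (negative margin: link does not close)

-0.3865 dB


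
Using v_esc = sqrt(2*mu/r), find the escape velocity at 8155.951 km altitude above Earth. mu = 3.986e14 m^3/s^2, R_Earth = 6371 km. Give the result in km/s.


r = 6371.0 + 8155.951 = 14526.9510 km = 1.4526951e+07 m
v_esc = sqrt(2*mu/r) = sqrt(2*3.986e14 / 1.4526951e+07)
v_esc = 7407.9221 m/s = 7.4079 km/s

7.4079 km/s


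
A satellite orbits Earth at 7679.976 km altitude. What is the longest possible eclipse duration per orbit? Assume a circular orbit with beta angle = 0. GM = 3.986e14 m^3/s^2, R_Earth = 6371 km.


r = 14050.9760 km
T = 276.2611 min
Eclipse fraction = arcsin(R_E/r)/pi = arcsin(6371.0000/14050.9760)/pi
= arcsin(0.4534205)/pi = 0.1497964
Eclipse duration = 0.1497964 * 276.2611 = 41.3829 min

41.3829 minutes


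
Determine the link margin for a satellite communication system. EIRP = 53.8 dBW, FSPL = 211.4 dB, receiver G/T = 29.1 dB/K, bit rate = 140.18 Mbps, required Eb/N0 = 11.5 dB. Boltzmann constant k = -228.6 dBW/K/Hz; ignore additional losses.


C/N0 = EIRP - FSPL + G/T - k = 53.8 - 211.4 + 29.1 - (-228.6)
C/N0 = 100.1000 dB-Hz
R_b = 140.18 Mbps = 1.4018e+08 bps -> 10*log10(R_b) = 81.4669 dB-Hz
Eb/N0 = C/N0 - 10*log10(R_b) = 100.1000 - 81.4669 = 18.6331 dB
Margin = Eb/N0 - Eb/N0_req = 18.6331 - 11.5 = 7.1331 dB (link closes)

7.1331 dB


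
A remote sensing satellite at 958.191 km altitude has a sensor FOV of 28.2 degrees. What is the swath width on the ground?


FOV = 28.2 deg = 0.4921828 rad
swath = 2 * alt * tan(FOV/2) = 2 * 958.191 * tan(0.2460914)
swath = 2 * 958.191 * 0.2511826
swath = 481.3619 km

481.3619 km


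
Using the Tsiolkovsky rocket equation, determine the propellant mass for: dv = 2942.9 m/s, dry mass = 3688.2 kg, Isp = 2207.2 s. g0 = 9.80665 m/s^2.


ve = Isp * g0 = 2207.2 * 9.80665 = 21645.237880 m/s
mass ratio = exp(dv/ve) = exp(2942.9/21645.237880) = 1.14563678
m_prop = m_dry * (mr - 1) = 3688.2 * (1.14563678 - 1)
m_prop = 537.1376 kg

537.1376 kg


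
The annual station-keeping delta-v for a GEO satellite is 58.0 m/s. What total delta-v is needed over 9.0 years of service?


dV = rate * years = 58.0 * 9.0
dV = 522.0000 m/s

522.0000 m/s


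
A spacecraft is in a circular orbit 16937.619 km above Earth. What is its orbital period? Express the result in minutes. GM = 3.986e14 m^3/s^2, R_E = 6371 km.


r = 23308.6190 km = 2.3308619e+07 m
T = 2*pi*sqrt(r^3/mu) = 2*pi*sqrt(1.266338e+22 / 3.986e14)
T = 35414.9013 s = 590.2484 min

590.2484 minutes


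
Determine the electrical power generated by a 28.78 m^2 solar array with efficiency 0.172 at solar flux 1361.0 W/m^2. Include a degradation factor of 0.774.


P = area * eta * S * degradation
P = 28.78 * 0.172 * 1361.0 * 0.774
P = 5214.5678 W

5214.5678 W


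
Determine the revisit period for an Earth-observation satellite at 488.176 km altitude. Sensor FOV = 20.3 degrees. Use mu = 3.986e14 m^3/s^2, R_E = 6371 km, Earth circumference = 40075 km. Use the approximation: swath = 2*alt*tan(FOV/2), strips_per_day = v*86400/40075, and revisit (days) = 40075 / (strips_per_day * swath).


swath = 2*488.176*tan(0.1771509) = 174.7940 km
v = sqrt(mu/r) = 7623.1186 m/s = 7.6231 km/s
strips/day = v*86400/40075 = 7.6231*86400/40075 = 16.4351
coverage/day = strips * swath = 16.4351 * 174.7940 = 2872.7601 km
revisit = 40075 / 2872.7601 = 13.9500 days

13.9500 days
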